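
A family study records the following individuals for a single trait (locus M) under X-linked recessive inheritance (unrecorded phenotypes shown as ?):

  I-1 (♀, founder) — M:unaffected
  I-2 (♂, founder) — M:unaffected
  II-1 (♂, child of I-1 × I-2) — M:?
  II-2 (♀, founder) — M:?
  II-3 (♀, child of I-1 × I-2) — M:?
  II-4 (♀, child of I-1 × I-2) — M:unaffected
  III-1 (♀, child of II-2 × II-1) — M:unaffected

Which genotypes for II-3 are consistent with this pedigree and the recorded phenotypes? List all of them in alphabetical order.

II-3 ∈ {X^MX^M, X^MX^m}

M/I-1 un ·: X^MX^M|X^MX^m
M/I-2 un ·: X^MY
M/II-1 ? I-1×I-2: X^MY|X^mY
M/II-2 ? ·: X^MX^M|X^MX^m|X^mX^m
M/II-3 ? I-1×I-2: X^MX^M|X^MX^m
M/II-4 un I-1×I-2: X^MX^M|X^MX^m
M/III-1 un II-2×II-1: X^MX^M|X^MX^m
⇒ M over [I-1,I-2,II-1,II-2,II-3,II-4,III-1]: 28 consistent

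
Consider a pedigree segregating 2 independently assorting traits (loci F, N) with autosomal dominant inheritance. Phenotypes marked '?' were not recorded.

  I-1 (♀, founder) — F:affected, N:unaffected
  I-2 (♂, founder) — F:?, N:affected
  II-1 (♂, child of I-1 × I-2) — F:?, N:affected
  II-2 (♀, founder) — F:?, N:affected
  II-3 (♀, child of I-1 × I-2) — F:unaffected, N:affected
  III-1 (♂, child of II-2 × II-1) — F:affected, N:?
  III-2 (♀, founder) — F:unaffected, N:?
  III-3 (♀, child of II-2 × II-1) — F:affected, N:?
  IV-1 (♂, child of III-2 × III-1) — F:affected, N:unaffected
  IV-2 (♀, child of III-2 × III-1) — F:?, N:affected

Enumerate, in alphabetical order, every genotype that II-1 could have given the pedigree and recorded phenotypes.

F/I-1 aff ·: Ff
F/I-2 ? ·: ff|Ff
F/II-1 ? I-1×I-2: ff|Ff|FF
F/II-2 ? ·: ff|Ff|FF
F/II-3 un I-1×I-2: ff
F/III-1 aff II-2×II-1: Ff|FF
F/III-2 un ·: ff
F/III-3 aff II-2×II-1: Ff|FF
F/IV-1 aff III-2×III-1: Ff
F/IV-2 ? III-2×III-1: ff|Ff
⇒ F over [I-1,I-2,II-1,II-2,II-3,III-1,III-2,III-3,IV-1,IV-2]: 45 consistent
N/I-1 un ·: nn
N/I-2 aff ·: Nn|NN
N/II-1 aff I-1×I-2: Nn
N/II-2 aff ·: Nn|NN
N/II-3 aff I-1×I-2: Nn
N/III-1 ? II-2×II-1: nn|Nn
N/III-2 ? ·: nn|Nn
N/III-3 ? II-2×II-1: nn|Nn|NN
N/IV-1 un III-2×III-1: nn
N/IV-2 aff III-2×III-1: Nn|NN
⇒ N over [I-1,I-2,II-1,II-2,II-3,III-1,III-2,III-3,IV-1,IV-2]: 36 consistent

II-1 ∈ {FF Nn, Ff Nn, ff Nn}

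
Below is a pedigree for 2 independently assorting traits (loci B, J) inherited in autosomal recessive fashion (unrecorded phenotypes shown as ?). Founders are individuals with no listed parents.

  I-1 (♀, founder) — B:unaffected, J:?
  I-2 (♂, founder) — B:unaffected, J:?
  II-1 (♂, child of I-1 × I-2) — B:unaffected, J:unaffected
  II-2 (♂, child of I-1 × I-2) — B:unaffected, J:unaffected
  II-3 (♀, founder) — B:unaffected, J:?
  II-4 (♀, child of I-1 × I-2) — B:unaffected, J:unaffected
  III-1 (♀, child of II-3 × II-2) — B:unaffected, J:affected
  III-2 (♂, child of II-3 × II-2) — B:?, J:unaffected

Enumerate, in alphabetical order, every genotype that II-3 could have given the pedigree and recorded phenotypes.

B/I-1 un ·: BB|Bb
B/I-2 un ·: BB|Bb
B/II-1 un I-1×I-2: BB|Bb
B/II-2 un I-1×I-2: BB|Bb
B/II-3 un ·: BB|Bb
B/II-4 un I-1×I-2: BB|Bb
B/III-1 un II-3×II-2: BB|Bb
B/III-2 ? II-3×II-2: BB|Bb|bb
⇒ B over [I-1,I-2,II-1,II-2,II-3,II-4,III-1,III-2]: 185 consistent
J/I-1 ? ·: JJ|Jj|jj
J/I-2 ? ·: JJ|Jj|jj
J/II-1 un I-1×I-2: JJ|Jj
J/II-2 un I-1×I-2: Jj
J/II-3 ? ·: Jj|jj
J/II-4 un I-1×I-2: JJ|Jj
J/III-1 aff II-3×II-2: jj
J/III-2 un II-3×II-2: JJ|Jj
⇒ J over [I-1,I-2,II-1,II-2,II-3,II-4,III-1,III-2]: 48 consistent

II-3 ∈ {BB Jj, BB jj, Bb Jj, Bb jj}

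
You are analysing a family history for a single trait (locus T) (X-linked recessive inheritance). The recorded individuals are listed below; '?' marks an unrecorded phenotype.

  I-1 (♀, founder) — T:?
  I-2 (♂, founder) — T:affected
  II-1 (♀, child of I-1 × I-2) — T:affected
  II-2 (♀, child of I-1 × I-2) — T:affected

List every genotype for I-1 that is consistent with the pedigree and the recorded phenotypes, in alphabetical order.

T/I-1 ? ·: X^TX^t|X^tX^t
T/I-2 aff ·: X^tY
T/II-1 aff I-1×I-2: X^tX^t
T/II-2 aff I-1×I-2: X^tX^t
⇒ T over [I-1,I-2,II-1,II-2]: 2 consistent

I-1 ∈ {X^TX^t, X^tX^t}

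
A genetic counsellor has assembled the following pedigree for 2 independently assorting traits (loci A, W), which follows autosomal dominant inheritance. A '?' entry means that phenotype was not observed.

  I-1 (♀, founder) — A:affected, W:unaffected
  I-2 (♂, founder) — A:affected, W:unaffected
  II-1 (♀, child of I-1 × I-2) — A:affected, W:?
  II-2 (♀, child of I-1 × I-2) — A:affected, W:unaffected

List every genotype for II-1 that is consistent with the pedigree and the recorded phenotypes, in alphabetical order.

A/I-1 aff ·: Aa|AA
A/I-2 aff ·: Aa|AA
A/II-1 aff I-1×I-2: Aa|AA
A/II-2 aff I-1×I-2: Aa|AA
⇒ A over [I-1,I-2,II-1,II-2]: 13 consistent
W/I-1 un ·: ww
W/I-2 un ·: ww
W/II-1 ? I-1×I-2: ww
W/II-2 un I-1×I-2: ww
⇒ W over [I-1,I-2,II-1,II-2]: 1 consistent

II-1 ∈ {AA ww, Aa ww}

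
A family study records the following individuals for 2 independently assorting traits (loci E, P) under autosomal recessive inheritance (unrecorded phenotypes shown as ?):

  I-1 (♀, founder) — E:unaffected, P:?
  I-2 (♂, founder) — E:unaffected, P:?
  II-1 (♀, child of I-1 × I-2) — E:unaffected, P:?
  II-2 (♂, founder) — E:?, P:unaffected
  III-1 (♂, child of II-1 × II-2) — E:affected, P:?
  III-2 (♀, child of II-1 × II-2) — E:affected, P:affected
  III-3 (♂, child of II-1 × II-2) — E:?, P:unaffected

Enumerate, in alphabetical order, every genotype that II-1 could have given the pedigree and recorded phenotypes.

E/I-1 un ·: EE|Ee
E/I-2 un ·: EE|Ee
E/II-1 un I-1×I-2: Ee
E/II-2 ? ·: Ee|ee
E/III-1 aff II-1×II-2: ee
E/III-2 aff II-1×II-2: ee
E/III-3 ? II-1×II-2: EE|Ee|ee
⇒ E over [I-1,I-2,II-1,II-2,III-1,III-2,III-3]: 15 consistent
P/I-1 ? ·: PP|Pp|pp
P/I-2 ? ·: PP|Pp|pp
P/II-1 ? I-1×I-2: Pp|pp
P/II-2 un ·: Pp
P/III-1 ? II-1×II-2: PP|Pp|pp
P/III-2 aff II-1×II-2: pp
P/III-3 un II-1×II-2: PP|Pp
⇒ P over [I-1,I-2,II-1,II-2,III-1,III-2,III-3]: 50 consistent

II-1 ∈ {Ee Pp, Ee pp}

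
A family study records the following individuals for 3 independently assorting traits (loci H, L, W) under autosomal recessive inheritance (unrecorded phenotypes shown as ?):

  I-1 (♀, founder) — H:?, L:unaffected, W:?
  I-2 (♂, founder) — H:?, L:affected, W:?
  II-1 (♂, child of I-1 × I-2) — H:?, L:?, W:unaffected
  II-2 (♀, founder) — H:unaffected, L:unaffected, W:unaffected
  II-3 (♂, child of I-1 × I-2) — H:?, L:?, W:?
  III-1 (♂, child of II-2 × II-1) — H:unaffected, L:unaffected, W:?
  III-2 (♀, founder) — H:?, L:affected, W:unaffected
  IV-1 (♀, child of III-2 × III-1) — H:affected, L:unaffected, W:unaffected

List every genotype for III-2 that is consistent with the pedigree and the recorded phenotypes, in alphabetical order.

III-2 ∈ {Hh ll WW, Hh ll Ww, hh ll WW, hh ll Ww}

H/I-1 ? ·: HH|Hh|hh
H/I-2 ? ·: HH|Hh|hh
H/II-1 ? I-1×I-2: HH|Hh|hh
H/II-2 un ·: HH|Hh
H/II-3 ? I-1×I-2: HH|Hh|hh
H/III-1 un II-2×II-1: Hh
H/III-2 ? ·: Hh|hh
H/IV-1 aff III-2×III-1: hh
⇒ H over [I-1,I-2,II-1,II-2,II-3,III-1,III-2,IV-1]: 100 consistent
L/I-1 un ·: LL|Ll
L/I-2 aff ·: ll
L/II-1 ? I-1×I-2: Ll|ll
L/II-2 un ·: LL|Ll
L/II-3 ? I-1×I-2: Ll|ll
L/III-1 un II-2×II-1: LL|Ll
L/III-2 aff ·: ll
L/IV-1 un III-2×III-1: Ll
⇒ L over [I-1,I-2,II-1,II-2,II-3,III-1,III-2,IV-1]: 16 consistent
W/I-1 ? ·: WW|Ww|ww
W/I-2 ? ·: WW|Ww|ww
W/II-1 un I-1×I-2: WW|Ww
W/II-2 un ·: WW|Ww
W/II-3 ? I-1×I-2: WW|Ww|ww
W/III-1 ? II-2×II-1: WW|Ww|ww
W/III-2 un ·: WW|Ww
W/IV-1 un III-2×III-1: WW|Ww
⇒ W over [I-1,I-2,II-1,II-2,II-3,III-1,III-2,IV-1]: 288 consistent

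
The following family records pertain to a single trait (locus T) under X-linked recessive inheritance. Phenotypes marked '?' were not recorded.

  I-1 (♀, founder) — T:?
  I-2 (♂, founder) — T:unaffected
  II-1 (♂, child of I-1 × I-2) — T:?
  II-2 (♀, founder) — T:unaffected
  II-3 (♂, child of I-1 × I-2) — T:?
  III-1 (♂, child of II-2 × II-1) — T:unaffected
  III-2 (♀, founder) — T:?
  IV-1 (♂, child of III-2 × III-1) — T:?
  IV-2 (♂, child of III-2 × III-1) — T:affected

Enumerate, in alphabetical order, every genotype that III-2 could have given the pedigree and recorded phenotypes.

III-2 ∈ {X^TX^t, X^tX^t}

T/I-1 ? ·: X^TX^T|X^TX^t|X^tX^t
T/I-2 un ·: X^TY
T/II-1 ? I-1×I-2: X^TY|X^tY
T/II-2 un ·: X^TX^T|X^TX^t
T/II-3 ? I-1×I-2: X^TY|X^tY
T/III-1 un II-2×II-1: X^TY
T/III-2 ? ·: X^TX^t|X^tX^t
T/IV-1 ? III-2×III-1: X^TY|X^tY
T/IV-2 aff III-2×III-1: X^tY
⇒ T over [I-1,I-2,II-1,II-2,II-3,III-1,III-2,IV-1,IV-2]: 36 consistent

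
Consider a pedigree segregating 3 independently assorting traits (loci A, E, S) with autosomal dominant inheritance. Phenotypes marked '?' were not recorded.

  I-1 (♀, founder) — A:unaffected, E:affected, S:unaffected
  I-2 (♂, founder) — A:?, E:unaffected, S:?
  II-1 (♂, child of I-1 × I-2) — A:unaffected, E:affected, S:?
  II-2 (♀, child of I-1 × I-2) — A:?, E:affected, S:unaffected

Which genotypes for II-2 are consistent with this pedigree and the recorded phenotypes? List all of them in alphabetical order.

II-2 ∈ {Aa Ee ss, aa Ee ss}

A/I-1 un ·: aa
A/I-2 ? ·: aa|Aa
A/II-1 un I-1×I-2: aa
A/II-2 ? I-1×I-2: aa|Aa
⇒ A over [I-1,I-2,II-1,II-2]: 3 consistent
E/I-1 aff ·: Ee|EE
E/I-2 un ·: ee
E/II-1 aff I-1×I-2: Ee
E/II-2 aff I-1×I-2: Ee
⇒ E over [I-1,I-2,II-1,II-2]: 2 consistent
S/I-1 un ·: ss
S/I-2 ? ·: ss|Ss
S/II-1 ? I-1×I-2: ss|Ss
S/II-2 un I-1×I-2: ss
⇒ S over [I-1,I-2,II-1,II-2]: 3 consistent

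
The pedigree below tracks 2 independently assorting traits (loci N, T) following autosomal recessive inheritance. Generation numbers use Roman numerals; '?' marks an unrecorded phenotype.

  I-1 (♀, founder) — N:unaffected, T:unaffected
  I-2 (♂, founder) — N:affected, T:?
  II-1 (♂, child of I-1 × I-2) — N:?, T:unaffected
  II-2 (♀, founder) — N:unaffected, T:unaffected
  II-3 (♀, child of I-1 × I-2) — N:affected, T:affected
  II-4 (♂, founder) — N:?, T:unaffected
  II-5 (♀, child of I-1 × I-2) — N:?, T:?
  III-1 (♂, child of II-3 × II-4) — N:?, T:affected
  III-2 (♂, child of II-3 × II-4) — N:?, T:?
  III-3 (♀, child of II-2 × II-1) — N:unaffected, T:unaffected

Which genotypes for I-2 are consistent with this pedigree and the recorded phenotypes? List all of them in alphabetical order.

I-2 ∈ {nn Tt, nn tt}

N/I-1 un ·: Nn
N/I-2 aff ·: nn
N/II-1 ? I-1×I-2: Nn|nn
N/II-2 un ·: NN|Nn
N/II-3 aff I-1×I-2: nn
N/II-4 ? ·: NN|Nn|nn
N/II-5 ? I-1×I-2: Nn|nn
N/III-1 ? II-3×II-4: Nn|nn
N/III-2 ? II-3×II-4: Nn|nn
N/III-3 un II-2×II-1: NN|Nn
⇒ N over [I-1,I-2,II-1,II-2,II-3,II-4,II-5,III-1,III-2,III-3]: 72 consistent
T/I-1 un ·: Tt
T/I-2 ? ·: Tt|tt
T/II-1 un I-1×I-2: TT|Tt
T/II-2 un ·: TT|Tt
T/II-3 aff I-1×I-2: tt
T/II-4 un ·: Tt
T/II-5 ? I-1×I-2: TT|Tt|tt
T/III-1 aff II-3×II-4: tt
T/III-2 ? II-3×II-4: Tt|tt
T/III-3 un II-2×II-1: TT|Tt
⇒ T over [I-1,I-2,II-1,II-2,II-3,II-4,II-5,III-1,III-2,III-3]: 58 consistent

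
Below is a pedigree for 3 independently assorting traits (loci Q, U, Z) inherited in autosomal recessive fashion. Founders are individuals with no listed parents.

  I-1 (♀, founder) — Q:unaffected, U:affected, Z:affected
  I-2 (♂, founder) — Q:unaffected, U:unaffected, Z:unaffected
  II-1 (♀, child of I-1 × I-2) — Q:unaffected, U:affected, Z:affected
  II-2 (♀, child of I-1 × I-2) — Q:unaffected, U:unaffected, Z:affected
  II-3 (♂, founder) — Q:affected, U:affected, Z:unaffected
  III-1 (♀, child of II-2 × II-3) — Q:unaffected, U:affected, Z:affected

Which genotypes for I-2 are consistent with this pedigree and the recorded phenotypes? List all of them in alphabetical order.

Q/I-1 un ·: QQ|Qq
Q/I-2 un ·: QQ|Qq
Q/II-1 un I-1×I-2: QQ|Qq
Q/II-2 un I-1×I-2: QQ|Qq
Q/II-3 aff ·: qq
Q/III-1 un II-2×II-3: Qq
⇒ Q over [I-1,I-2,II-1,II-2,II-3,III-1]: 13 consistent
U/I-1 aff ·: uu
U/I-2 un ·: Uu
U/II-1 aff I-1×I-2: uu
U/II-2 un I-1×I-2: Uu
U/II-3 aff ·: uu
U/III-1 aff II-2×II-3: uu
⇒ U over [I-1,I-2,II-1,II-2,II-3,III-1]: 1 consistent
Z/I-1 aff ·: zz
Z/I-2 un ·: Zz
Z/II-1 aff I-1×I-2: zz
Z/II-2 aff I-1×I-2: zz
Z/II-3 un ·: Zz
Z/III-1 aff II-2×II-3: zz
⇒ Z over [I-1,I-2,II-1,II-2,II-3,III-1]: 1 consistent

I-2 ∈ {QQ Uu Zz, Qq Uu Zz}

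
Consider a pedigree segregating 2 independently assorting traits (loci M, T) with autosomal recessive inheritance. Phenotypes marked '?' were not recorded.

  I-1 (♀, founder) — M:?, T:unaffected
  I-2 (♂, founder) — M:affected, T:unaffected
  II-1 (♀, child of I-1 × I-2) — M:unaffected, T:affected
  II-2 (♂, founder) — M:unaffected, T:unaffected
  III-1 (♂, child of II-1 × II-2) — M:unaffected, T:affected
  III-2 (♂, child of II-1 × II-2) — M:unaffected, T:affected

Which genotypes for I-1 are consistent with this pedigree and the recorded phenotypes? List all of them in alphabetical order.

M/I-1 ? ·: MM|Mm
M/I-2 aff ·: mm
M/II-1 un I-1×I-2: Mm
M/II-2 un ·: MM|Mm
M/III-1 un II-1×II-2: MM|Mm
M/III-2 un II-1×II-2: MM|Mm
⇒ M over [I-1,I-2,II-1,II-2,III-1,III-2]: 16 consistent
T/I-1 un ·: Tt
T/I-2 un ·: Tt
T/II-1 aff I-1×I-2: tt
T/II-2 un ·: Tt
T/III-1 aff II-1×II-2: tt
T/III-2 aff II-1×II-2: tt
⇒ T over [I-1,I-2,II-1,II-2,III-1,III-2]: 1 consistent

I-1 ∈ {MM Tt, Mm Tt}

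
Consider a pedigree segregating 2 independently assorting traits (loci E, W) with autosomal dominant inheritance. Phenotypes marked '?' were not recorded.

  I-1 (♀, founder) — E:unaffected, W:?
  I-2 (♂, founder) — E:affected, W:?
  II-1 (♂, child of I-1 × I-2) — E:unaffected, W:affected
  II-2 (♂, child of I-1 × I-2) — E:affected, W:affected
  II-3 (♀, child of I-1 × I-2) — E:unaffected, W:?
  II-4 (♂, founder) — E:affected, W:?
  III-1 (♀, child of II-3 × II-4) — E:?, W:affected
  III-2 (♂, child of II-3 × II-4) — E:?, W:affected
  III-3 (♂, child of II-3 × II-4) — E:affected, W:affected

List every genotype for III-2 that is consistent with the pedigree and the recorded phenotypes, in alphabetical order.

E/I-1 un ·: ee
E/I-2 aff ·: Ee
E/II-1 un I-1×I-2: ee
E/II-2 aff I-1×I-2: Ee
E/II-3 un I-1×I-2: ee
E/II-4 aff ·: Ee|EE
E/III-1 ? II-3×II-4: ee|Ee
E/III-2 ? II-3×II-4: ee|Ee
E/III-3 aff II-3×II-4: Ee
⇒ E over [I-1,I-2,II-1,II-2,II-3,II-4,III-1,III-2,III-3]: 5 consistent
W/I-1 ? ·: ww|Ww|WW
W/I-2 ? ·: ww|Ww|WW
W/II-1 aff I-1×I-2: Ww|WW
W/II-2 aff I-1×I-2: Ww|WW
W/II-3 ? I-1×I-2: ww|Ww|WW
W/II-4 ? ·: ww|Ww|WW
W/III-1 aff II-3×II-4: Ww|WW
W/III-2 aff II-3×II-4: Ww|WW
W/III-3 aff II-3×II-4: Ww|WW
⇒ W over [I-1,I-2,II-1,II-2,II-3,II-4,III-1,III-2,III-3]: 414 consistent

III-2 ∈ {Ee WW, Ee Ww, ee WW, ee Ww}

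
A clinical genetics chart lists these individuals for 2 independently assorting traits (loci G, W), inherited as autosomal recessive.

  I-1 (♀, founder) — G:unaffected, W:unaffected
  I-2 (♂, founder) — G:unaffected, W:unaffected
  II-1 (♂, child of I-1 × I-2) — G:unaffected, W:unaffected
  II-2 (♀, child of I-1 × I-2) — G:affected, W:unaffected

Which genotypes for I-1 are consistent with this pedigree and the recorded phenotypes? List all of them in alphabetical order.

G/I-1 un ·: Gg
G/I-2 un ·: Gg
G/II-1 un I-1×I-2: GG|Gg
G/II-2 aff I-1×I-2: gg
⇒ G over [I-1,I-2,II-1,II-2]: 2 consistent
W/I-1 un ·: WW|Ww
W/I-2 un ·: WW|Ww
W/II-1 un I-1×I-2: WW|Ww
W/II-2 un I-1×I-2: WW|Ww
⇒ W over [I-1,I-2,II-1,II-2]: 13 consistent

I-1 ∈ {Gg WW, Gg Ww}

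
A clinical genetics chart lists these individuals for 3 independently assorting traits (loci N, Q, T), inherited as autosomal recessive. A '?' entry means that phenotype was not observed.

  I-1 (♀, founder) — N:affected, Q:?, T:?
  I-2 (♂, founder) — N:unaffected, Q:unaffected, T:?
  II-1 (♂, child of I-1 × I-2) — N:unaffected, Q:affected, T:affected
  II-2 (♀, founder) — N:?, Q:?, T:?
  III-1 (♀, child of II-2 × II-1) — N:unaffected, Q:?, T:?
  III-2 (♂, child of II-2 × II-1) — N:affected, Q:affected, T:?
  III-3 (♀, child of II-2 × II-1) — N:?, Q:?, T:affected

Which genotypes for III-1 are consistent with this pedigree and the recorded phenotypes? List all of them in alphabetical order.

N/I-1 aff ·: nn
N/I-2 un ·: NN|Nn
N/II-1 un I-1×I-2: Nn
N/II-2 ? ·: Nn|nn
N/III-1 un II-2×II-1: NN|Nn
N/III-2 aff II-2×II-1: nn
N/III-3 ? II-2×II-1: NN|Nn|nn
⇒ N over [I-1,I-2,II-1,II-2,III-1,III-2,III-3]: 16 consistent
Q/I-1 ? ·: Qq|qq
Q/I-2 un ·: Qq
Q/II-1 aff I-1×I-2: qq
Q/II-2 ? ·: Qq|qq
Q/III-1 ? II-2×II-1: Qq|qq
Q/III-2 aff II-2×II-1: qq
Q/III-3 ? II-2×II-1: Qq|qq
⇒ Q over [I-1,I-2,II-1,II-2,III-1,III-2,III-3]: 10 consistent
T/I-1 ? ·: Tt|tt
T/I-2 ? ·: Tt|tt
T/II-1 aff I-1×I-2: tt
T/II-2 ? ·: Tt|tt
T/III-1 ? II-2×II-1: Tt|tt
T/III-2 ? II-2×II-1: Tt|tt
T/III-3 aff II-2×II-1: tt
⇒ T over [I-1,I-2,II-1,II-2,III-1,III-2,III-3]: 20 consistent

III-1 ∈ {NN Qq Tt, NN Qq tt, NN qq Tt, NN qq tt, Nn Qq Tt, Nn Qq tt, Nn qq Tt, Nn qq tt}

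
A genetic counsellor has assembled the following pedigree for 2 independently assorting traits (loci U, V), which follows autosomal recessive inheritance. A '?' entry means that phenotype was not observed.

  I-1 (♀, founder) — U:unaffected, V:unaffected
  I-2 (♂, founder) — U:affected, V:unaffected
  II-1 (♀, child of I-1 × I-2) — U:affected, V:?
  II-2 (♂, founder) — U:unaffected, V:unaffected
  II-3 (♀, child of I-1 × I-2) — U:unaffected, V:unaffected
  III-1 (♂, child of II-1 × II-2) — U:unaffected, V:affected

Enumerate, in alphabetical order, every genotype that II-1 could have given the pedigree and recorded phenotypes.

II-1 ∈ {uu Vv, uu vv}

U/I-1 un ·: Uu
U/I-2 aff ·: uu
U/II-1 aff I-1×I-2: uu
U/II-2 un ·: UU|Uu
U/II-3 un I-1×I-2: Uu
U/III-1 un II-1×II-2: Uu
⇒ U over [I-1,I-2,II-1,II-2,II-3,III-1]: 2 consistent
V/I-1 un ·: VV|Vv
V/I-2 un ·: VV|Vv
V/II-1 ? I-1×I-2: Vv|vv
V/II-2 un ·: Vv
V/II-3 un I-1×I-2: VV|Vv
V/III-1 aff II-1×II-2: vv
⇒ V over [I-1,I-2,II-1,II-2,II-3,III-1]: 8 consistent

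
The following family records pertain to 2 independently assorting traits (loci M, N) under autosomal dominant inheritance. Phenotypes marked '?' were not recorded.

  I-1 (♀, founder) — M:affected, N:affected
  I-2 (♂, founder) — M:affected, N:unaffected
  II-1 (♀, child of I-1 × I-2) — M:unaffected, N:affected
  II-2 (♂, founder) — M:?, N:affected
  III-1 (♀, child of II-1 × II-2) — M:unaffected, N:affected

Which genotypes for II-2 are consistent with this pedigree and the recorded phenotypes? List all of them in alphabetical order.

II-2 ∈ {Mm NN, Mm Nn, mm NN, mm Nn}

M/I-1 aff ·: Mm
M/I-2 aff ·: Mm
M/II-1 un I-1×I-2: mm
M/II-2 ? ·: mm|Mm
M/III-1 un II-1×II-2: mm
⇒ M over [I-1,I-2,II-1,II-2,III-1]: 2 consistent
N/I-1 aff ·: Nn|NN
N/I-2 un ·: nn
N/II-1 aff I-1×I-2: Nn
N/II-2 aff ·: Nn|NN
N/III-1 aff II-1×II-2: Nn|NN
⇒ N over [I-1,I-2,II-1,II-2,III-1]: 8 consistent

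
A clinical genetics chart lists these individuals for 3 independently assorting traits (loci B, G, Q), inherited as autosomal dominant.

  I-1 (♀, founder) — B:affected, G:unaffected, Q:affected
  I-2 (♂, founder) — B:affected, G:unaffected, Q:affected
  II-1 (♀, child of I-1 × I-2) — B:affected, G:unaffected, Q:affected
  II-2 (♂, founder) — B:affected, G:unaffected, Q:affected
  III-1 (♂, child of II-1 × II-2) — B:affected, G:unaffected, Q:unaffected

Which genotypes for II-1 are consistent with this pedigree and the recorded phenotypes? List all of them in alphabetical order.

II-1 ∈ {BB gg Qq, Bb gg Qq}

B/I-1 aff ·: Bb|BB
B/I-2 aff ·: Bb|BB
B/II-1 aff I-1×I-2: Bb|BB
B/II-2 aff ·: Bb|BB
B/III-1 aff II-1×II-2: Bb|BB
⇒ B over [I-1,I-2,II-1,II-2,III-1]: 24 consistent
G/I-1 un ·: gg
G/I-2 un ·: gg
G/II-1 un I-1×I-2: gg
G/II-2 un ·: gg
G/III-1 un II-1×II-2: gg
⇒ G over [I-1,I-2,II-1,II-2,III-1]: 1 consistent
Q/I-1 aff ·: Qq|QQ
Q/I-2 aff ·: Qq|QQ
Q/II-1 aff I-1×I-2: Qq
Q/II-2 aff ·: Qq
Q/III-1 un II-1×II-2: qq
⇒ Q over [I-1,I-2,II-1,II-2,III-1]: 3 consistent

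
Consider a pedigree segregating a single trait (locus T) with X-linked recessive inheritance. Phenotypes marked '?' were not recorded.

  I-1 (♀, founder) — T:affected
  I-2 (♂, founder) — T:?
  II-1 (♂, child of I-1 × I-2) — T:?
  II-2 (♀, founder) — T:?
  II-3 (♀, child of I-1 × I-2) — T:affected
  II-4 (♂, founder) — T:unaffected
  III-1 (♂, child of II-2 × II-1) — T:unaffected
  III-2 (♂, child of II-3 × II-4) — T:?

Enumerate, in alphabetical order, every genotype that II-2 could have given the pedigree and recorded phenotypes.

T/I-1 aff ·: X^tX^t
T/I-2 ? ·: X^tY
T/II-1 ? I-1×I-2: X^tY
T/II-2 ? ·: X^TX^T|X^TX^t
T/II-3 aff I-1×I-2: X^tX^t
T/II-4 un ·: X^TY
T/III-1 un II-2×II-1: X^TY
T/III-2 ? II-3×II-4: X^tY
⇒ T over [I-1,I-2,II-1,II-2,II-3,II-4,III-1,III-2]: 2 consistent

II-2 ∈ {X^TX^T, X^TX^t}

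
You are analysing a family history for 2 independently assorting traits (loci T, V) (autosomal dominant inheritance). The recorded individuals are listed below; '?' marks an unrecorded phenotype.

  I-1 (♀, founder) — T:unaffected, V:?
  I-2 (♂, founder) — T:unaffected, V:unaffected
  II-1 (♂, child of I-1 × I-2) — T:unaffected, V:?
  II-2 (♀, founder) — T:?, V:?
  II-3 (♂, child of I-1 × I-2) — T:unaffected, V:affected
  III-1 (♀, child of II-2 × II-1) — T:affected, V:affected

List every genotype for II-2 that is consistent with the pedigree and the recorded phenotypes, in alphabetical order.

T/I-1 un ·: tt
T/I-2 un ·: tt
T/II-1 un I-1×I-2: tt
T/II-2 ? ·: Tt|TT
T/II-3 un I-1×I-2: tt
T/III-1 aff II-2×II-1: Tt
⇒ T over [I-1,I-2,II-1,II-2,II-3,III-1]: 2 consistent
V/I-1 ? ·: Vv|VV
V/I-2 un ·: vv
V/II-1 ? I-1×I-2: vv|Vv
V/II-2 ? ·: vv|Vv|VV
V/II-3 aff I-1×I-2: Vv
V/III-1 aff II-2×II-1: Vv|VV
⇒ V over [I-1,I-2,II-1,II-2,II-3,III-1]: 12 consistent

II-2 ∈ {TT VV, TT Vv, TT vv, Tt VV, Tt Vv, Tt vv}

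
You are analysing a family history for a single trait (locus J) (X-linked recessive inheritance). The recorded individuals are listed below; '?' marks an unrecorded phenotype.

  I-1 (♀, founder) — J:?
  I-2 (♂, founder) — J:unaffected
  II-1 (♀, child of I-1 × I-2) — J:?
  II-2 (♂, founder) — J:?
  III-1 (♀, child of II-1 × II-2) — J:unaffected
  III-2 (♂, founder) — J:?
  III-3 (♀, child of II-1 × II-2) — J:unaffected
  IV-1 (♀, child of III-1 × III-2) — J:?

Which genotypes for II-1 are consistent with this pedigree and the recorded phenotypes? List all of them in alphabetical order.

II-1 ∈ {X^JX^J, X^JX^j}

J/I-1 ? ·: X^JX^J|X^JX^j|X^jX^j
J/I-2 un ·: X^JY
J/II-1 ? I-1×I-2: X^JX^J|X^JX^j
J/II-2 ? ·: X^JY|X^jY
J/III-1 un II-1×II-2: X^JX^J|X^JX^j
J/III-2 ? ·: X^JY|X^jY
J/III-3 un II-1×II-2: X^JX^J|X^JX^j
J/IV-1 ? III-1×III-2: X^JX^J|X^JX^j|X^jX^j
⇒ J over [I-1,I-2,II-1,II-2,III-1,III-2,III-3,IV-1]: 44 consistent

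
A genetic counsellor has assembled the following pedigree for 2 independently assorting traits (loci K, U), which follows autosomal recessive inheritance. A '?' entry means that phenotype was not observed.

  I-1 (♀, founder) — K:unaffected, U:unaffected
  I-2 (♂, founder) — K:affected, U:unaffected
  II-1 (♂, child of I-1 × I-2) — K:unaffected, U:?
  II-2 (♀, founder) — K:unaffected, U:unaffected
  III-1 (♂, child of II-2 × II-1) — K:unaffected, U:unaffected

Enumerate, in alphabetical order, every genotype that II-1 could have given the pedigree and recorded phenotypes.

K/I-1 un ·: KK|Kk
K/I-2 aff ·: kk
K/II-1 un I-1×I-2: Kk
K/II-2 un ·: KK|Kk
K/III-1 un II-2×II-1: KK|Kk
⇒ K over [I-1,I-2,II-1,II-2,III-1]: 8 consistent
U/I-1 un ·: UU|Uu
U/I-2 un ·: UU|Uu
U/II-1 ? I-1×I-2: UU|Uu|uu
U/II-2 un ·: UU|Uu
U/III-1 un II-2×II-1: UU|Uu
⇒ U over [I-1,I-2,II-1,II-2,III-1]: 26 consistent

II-1 ∈ {Kk UU, Kk Uu, Kk uu}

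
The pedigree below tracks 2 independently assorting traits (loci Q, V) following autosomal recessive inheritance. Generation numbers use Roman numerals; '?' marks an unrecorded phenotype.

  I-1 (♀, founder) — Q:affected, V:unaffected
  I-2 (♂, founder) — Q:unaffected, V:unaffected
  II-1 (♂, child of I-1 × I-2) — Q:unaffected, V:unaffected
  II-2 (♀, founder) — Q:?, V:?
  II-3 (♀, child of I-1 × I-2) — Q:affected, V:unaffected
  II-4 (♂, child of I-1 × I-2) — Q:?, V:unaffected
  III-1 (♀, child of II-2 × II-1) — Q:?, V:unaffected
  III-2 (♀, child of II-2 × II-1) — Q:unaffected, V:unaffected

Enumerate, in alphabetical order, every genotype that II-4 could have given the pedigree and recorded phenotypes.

Q/I-1 aff ·: qq
Q/I-2 un ·: Qq
Q/II-1 un I-1×I-2: Qq
Q/II-2 ? ·: QQ|Qq|qq
Q/II-3 aff I-1×I-2: qq
Q/II-4 ? I-1×I-2: Qq|qq
Q/III-1 ? II-2×II-1: QQ|Qq|qq
Q/III-2 un II-2×II-1: QQ|Qq
⇒ Q over [I-1,I-2,II-1,II-2,II-3,II-4,III-1,III-2]: 24 consistent
V/I-1 un ·: VV|Vv
V/I-2 un ·: VV|Vv
V/II-1 un I-1×I-2: VV|Vv
V/II-2 ? ·: VV|Vv|vv
V/II-3 un I-1×I-2: VV|Vv
V/II-4 un I-1×I-2: VV|Vv
V/III-1 un II-2×II-1: VV|Vv
V/III-2 un II-2×II-1: VV|Vv
⇒ V over [I-1,I-2,II-1,II-2,II-3,II-4,III-1,III-2]: 186 consistent

II-4 ∈ {Qq VV, Qq Vv, qq VV, qq Vv}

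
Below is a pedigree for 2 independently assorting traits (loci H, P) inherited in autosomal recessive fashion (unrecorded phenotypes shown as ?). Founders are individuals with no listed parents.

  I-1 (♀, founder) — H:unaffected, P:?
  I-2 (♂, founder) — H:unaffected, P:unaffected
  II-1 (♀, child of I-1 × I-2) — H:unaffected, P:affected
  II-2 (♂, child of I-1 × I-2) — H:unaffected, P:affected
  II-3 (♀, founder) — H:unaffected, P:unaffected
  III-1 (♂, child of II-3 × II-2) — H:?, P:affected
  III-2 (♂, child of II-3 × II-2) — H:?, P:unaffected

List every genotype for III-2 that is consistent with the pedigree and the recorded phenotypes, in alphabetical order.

III-2 ∈ {HH Pp, Hh Pp, hh Pp}

H/I-1 un ·: HH|Hh
H/I-2 un ·: HH|Hh
H/II-1 un I-1×I-2: HH|Hh
H/II-2 un I-1×I-2: HH|Hh
H/II-3 un ·: HH|Hh
H/III-1 ? II-3×II-2: HH|Hh|hh
H/III-2 ? II-3×II-2: HH|Hh|hh
⇒ H over [I-1,I-2,II-1,II-2,II-3,III-1,III-2]: 113 consistent
P/I-1 ? ·: Pp|pp
P/I-2 un ·: Pp
P/II-1 aff I-1×I-2: pp
P/II-2 aff I-1×I-2: pp
P/II-3 un ·: Pp
P/III-1 aff II-3×II-2: pp
P/III-2 un II-3×II-2: Pp
⇒ P over [I-1,I-2,II-1,II-2,II-3,III-1,III-2]: 2 consistent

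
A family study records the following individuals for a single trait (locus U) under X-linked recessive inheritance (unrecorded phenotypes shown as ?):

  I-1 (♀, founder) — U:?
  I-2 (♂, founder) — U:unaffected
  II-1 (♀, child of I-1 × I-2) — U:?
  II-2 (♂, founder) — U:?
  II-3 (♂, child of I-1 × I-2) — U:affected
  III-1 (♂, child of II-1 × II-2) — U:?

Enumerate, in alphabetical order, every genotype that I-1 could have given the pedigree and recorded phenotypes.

U/I-1 ? ·: X^UX^u|X^uX^u
U/I-2 un ·: X^UY
U/II-1 ? I-1×I-2: X^UX^U|X^UX^u
U/II-2 ? ·: X^UY|X^uY
U/II-3 aff I-1×I-2: X^uY
U/III-1 ? II-1×II-2: X^UY|X^uY
⇒ U over [I-1,I-2,II-1,II-2,II-3,III-1]: 10 consistent

I-1 ∈ {X^UX^u, X^uX^u}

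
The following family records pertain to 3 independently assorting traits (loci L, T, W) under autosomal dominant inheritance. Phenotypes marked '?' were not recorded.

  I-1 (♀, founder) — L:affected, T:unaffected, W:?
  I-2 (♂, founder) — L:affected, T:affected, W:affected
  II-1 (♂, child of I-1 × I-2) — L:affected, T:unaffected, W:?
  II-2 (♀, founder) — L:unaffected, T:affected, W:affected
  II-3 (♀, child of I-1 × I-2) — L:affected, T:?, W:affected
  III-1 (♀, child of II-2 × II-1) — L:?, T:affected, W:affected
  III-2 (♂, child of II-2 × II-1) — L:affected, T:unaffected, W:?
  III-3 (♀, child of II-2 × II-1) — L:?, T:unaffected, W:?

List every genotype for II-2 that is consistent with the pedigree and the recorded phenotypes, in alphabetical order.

II-2 ∈ {ll Tt WW, ll Tt Ww}

L/I-1 aff ·: Ll|LL
L/I-2 aff ·: Ll|LL
L/II-1 aff I-1×I-2: Ll|LL
L/II-2 un ·: ll
L/II-3 aff I-1×I-2: Ll|LL
L/III-1 ? II-2×II-1: ll|Ll
L/III-2 aff II-2×II-1: Ll
L/III-3 ? II-2×II-1: ll|Ll
⇒ L over [I-1,I-2,II-1,II-2,II-3,III-1,III-2,III-3]: 31 consistent
T/I-1 un ·: tt
T/I-2 aff ·: Tt
T/II-1 un I-1×I-2: tt
T/II-2 aff ·: Tt
T/II-3 ? I-1×I-2: tt|Tt
T/III-1 aff II-2×II-1: Tt
T/III-2 un II-2×II-1: tt
T/III-3 un II-2×II-1: tt
⇒ T over [I-1,I-2,II-1,II-2,II-3,III-1,III-2,III-3]: 2 consistent
W/I-1 ? ·: ww|Ww|WW
W/I-2 aff ·: Ww|WW
W/II-1 ? I-1×I-2: ww|Ww|WW
W/II-2 aff ·: Ww|WW
W/II-3 aff I-1×I-2: Ww|WW
W/III-1 aff II-2×II-1: Ww|WW
W/III-2 ? II-2×II-1: ww|Ww|WW
W/III-3 ? II-2×II-1: ww|Ww|WW
⇒ W over [I-1,I-2,II-1,II-2,II-3,III-1,III-2,III-3]: 286 consistent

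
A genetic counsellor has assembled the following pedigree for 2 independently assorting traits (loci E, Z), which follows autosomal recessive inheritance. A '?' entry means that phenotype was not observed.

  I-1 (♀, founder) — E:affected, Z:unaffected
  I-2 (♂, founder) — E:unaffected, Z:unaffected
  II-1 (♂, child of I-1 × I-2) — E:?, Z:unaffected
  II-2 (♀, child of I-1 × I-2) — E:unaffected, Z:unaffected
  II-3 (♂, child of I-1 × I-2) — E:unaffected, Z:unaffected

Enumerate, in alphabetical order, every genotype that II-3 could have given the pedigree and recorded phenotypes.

II-3 ∈ {Ee ZZ, Ee Zz}

E/I-1 aff ·: ee
E/I-2 un ·: EE|Ee
E/II-1 ? I-1×I-2: Ee|ee
E/II-2 un I-1×I-2: Ee
E/II-3 un I-1×I-2: Ee
⇒ E over [I-1,I-2,II-1,II-2,II-3]: 3 consistent
Z/I-1 un ·: ZZ|Zz
Z/I-2 un ·: ZZ|Zz
Z/II-1 un I-1×I-2: ZZ|Zz
Z/II-2 un I-1×I-2: ZZ|Zz
Z/II-3 un I-1×I-2: ZZ|Zz
⇒ Z over [I-1,I-2,II-1,II-2,II-3]: 25 consistent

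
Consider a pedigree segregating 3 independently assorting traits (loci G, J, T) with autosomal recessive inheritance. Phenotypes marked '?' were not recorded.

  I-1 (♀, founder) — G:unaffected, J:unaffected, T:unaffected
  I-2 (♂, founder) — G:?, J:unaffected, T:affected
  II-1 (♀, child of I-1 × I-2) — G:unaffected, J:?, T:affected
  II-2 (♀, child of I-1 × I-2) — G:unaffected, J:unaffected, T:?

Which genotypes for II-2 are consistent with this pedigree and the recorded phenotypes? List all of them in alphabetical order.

II-2 ∈ {GG JJ Tt, GG JJ tt, GG Jj Tt, GG Jj tt, Gg JJ Tt, Gg JJ tt, Gg Jj Tt, Gg Jj tt}

G/I-1 un ·: GG|Gg
G/I-2 ? ·: GG|Gg|gg
G/II-1 un I-1×I-2: GG|Gg
G/II-2 un I-1×I-2: GG|Gg
⇒ G over [I-1,I-2,II-1,II-2]: 15 consistent
J/I-1 un ·: JJ|Jj
J/I-2 un ·: JJ|Jj
J/II-1 ? I-1×I-2: JJ|Jj|jj
J/II-2 un I-1×I-2: JJ|Jj
⇒ J over [I-1,I-2,II-1,II-2]: 15 consistent
T/I-1 un ·: Tt
T/I-2 aff ·: tt
T/II-1 aff I-1×I-2: tt
T/II-2 ? I-1×I-2: Tt|tt
⇒ T over [I-1,I-2,II-1,II-2]: 2 consistent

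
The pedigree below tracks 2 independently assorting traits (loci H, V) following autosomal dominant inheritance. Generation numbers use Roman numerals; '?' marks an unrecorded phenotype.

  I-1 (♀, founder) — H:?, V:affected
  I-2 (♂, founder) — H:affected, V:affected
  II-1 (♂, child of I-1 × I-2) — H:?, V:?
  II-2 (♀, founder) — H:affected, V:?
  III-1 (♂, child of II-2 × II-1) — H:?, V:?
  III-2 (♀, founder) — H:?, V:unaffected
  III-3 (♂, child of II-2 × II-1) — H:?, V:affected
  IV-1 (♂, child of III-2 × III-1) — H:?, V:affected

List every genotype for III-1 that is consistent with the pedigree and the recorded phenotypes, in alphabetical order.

III-1 ∈ {HH VV, HH Vv, Hh VV, Hh Vv, hh VV, hh Vv}

H/I-1 ? ·: hh|Hh|HH
H/I-2 aff ·: Hh|HH
H/II-1 ? I-1×I-2: hh|Hh|HH
H/II-2 aff ·: Hh|HH
H/III-1 ? II-2×II-1: hh|Hh|HH
H/III-2 ? ·: hh|Hh|HH
H/III-3 ? II-2×II-1: hh|Hh|HH
H/IV-1 ? III-2×III-1: hh|Hh|HH
⇒ H over [I-1,I-2,II-1,II-2,III-1,III-2,III-3,IV-1]: 497 consistent
V/I-1 aff ·: Vv|VV
V/I-2 aff ·: Vv|VV
V/II-1 ? I-1×I-2: vv|Vv|VV
V/II-2 ? ·: vv|Vv|VV
V/III-1 ? II-2×II-1: Vv|VV
V/III-2 un ·: vv
V/III-3 aff II-2×II-1: Vv|VV
V/IV-1 aff III-2×III-1: Vv
⇒ V over [I-1,I-2,II-1,II-2,III-1,III-2,III-3,IV-1]: 53 consistent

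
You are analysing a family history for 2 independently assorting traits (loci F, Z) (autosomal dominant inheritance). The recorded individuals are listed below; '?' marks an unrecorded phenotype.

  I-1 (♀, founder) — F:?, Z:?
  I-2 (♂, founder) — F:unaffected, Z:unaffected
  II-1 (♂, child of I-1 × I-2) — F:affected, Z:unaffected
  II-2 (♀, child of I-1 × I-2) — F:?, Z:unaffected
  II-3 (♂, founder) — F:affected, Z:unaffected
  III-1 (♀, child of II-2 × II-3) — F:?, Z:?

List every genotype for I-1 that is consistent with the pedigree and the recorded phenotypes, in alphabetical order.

I-1 ∈ {FF Zz, FF zz, Ff Zz, Ff zz}

F/I-1 ? ·: Ff|FF
F/I-2 un ·: ff
F/II-1 aff I-1×I-2: Ff
F/II-2 ? I-1×I-2: ff|Ff
F/II-3 aff ·: Ff|FF
F/III-1 ? II-2×II-3: ff|Ff|FF
⇒ F over [I-1,I-2,II-1,II-2,II-3,III-1]: 13 consistent
Z/I-1 ? ·: zz|Zz
Z/I-2 un ·: zz
Z/II-1 un I-1×I-2: zz
Z/II-2 un I-1×I-2: zz
Z/II-3 un ·: zz
Z/III-1 ? II-2×II-3: zz
⇒ Z over [I-1,I-2,II-1,II-2,II-3,III-1]: 2 consistent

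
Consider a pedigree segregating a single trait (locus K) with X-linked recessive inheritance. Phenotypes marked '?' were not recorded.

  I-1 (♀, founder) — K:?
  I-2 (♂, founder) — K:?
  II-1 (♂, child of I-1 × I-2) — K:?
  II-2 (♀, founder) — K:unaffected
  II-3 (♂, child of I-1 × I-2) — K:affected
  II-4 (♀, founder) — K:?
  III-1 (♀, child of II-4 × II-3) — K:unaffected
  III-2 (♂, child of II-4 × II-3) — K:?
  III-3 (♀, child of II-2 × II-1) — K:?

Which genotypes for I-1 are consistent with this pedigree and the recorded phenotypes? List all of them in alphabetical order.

I-1 ∈ {X^KX^k, X^kX^k}

K/I-1 ? ·: X^KX^k|X^kX^k
K/I-2 ? ·: X^KY|X^kY
K/II-1 ? I-1×I-2: X^KY|X^kY
K/II-2 un ·: X^KX^K|X^KX^k
K/II-3 aff I-1×I-2: X^kY
K/II-4 ? ·: X^KX^K|X^KX^k
K/III-1 un II-4×II-3: X^KX^k
K/III-2 ? II-4×II-3: X^KY|X^kY
K/III-3 ? II-2×II-1: X^KX^K|X^KX^k|X^kX^k
⇒ K over [I-1,I-2,II-1,II-2,II-3,II-4,III-1,III-2,III-3]: 54 consistent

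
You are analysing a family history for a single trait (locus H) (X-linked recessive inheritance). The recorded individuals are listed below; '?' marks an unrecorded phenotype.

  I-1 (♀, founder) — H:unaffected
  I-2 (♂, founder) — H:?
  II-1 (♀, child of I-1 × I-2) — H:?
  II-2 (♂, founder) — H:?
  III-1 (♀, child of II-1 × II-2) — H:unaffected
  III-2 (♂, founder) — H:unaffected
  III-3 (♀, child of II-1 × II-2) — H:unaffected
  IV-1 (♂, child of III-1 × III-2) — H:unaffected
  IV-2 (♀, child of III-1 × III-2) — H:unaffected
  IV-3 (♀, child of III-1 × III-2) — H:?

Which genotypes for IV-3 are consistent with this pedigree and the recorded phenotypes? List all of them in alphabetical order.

H/I-1 un ·: X^HX^H|X^HX^h
H/I-2 ? ·: X^HY|X^hY
H/II-1 ? I-1×I-2: X^HX^H|X^HX^h|X^hX^h
H/II-2 ? ·: X^HY|X^hY
H/III-1 un II-1×II-2: X^HX^H|X^HX^h
H/III-2 un ·: X^HY
H/III-3 un II-1×II-2: X^HX^H|X^HX^h
H/IV-1 un III-1×III-2: X^HY
H/IV-2 un III-1×III-2: X^HX^H|X^HX^h
H/IV-3 ? III-1×III-2: X^HX^H|X^HX^h
⇒ H over [I-1,I-2,II-1,II-2,III-1,III-2,III-3,IV-1,IV-2,IV-3]: 56 consistent

IV-3 ∈ {X^HX^H, X^HX^h}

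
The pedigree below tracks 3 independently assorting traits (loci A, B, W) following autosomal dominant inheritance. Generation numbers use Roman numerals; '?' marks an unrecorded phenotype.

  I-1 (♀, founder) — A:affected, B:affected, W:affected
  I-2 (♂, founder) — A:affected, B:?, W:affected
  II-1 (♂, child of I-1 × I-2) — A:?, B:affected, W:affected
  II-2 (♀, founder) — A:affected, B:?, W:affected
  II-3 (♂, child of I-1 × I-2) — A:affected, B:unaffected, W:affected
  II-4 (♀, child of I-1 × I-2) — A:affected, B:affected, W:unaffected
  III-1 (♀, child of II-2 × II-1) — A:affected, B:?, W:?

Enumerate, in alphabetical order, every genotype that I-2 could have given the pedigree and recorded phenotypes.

A/I-1 aff ·: Aa|AA
A/I-2 aff ·: Aa|AA
A/II-1 ? I-1×I-2: aa|Aa|AA
A/II-2 aff ·: Aa|AA
A/II-3 aff I-1×I-2: Aa|AA
A/II-4 aff I-1×I-2: Aa|AA
A/III-1 aff II-2×II-1: Aa|AA
⇒ A over [I-1,I-2,II-1,II-2,II-3,II-4,III-1]: 95 consistent
B/I-1 aff ·: Bb
B/I-2 ? ·: bb|Bb
B/II-1 aff I-1×I-2: Bb|BB
B/II-2 ? ·: bb|Bb|BB
B/II-3 un I-1×I-2: bb
B/II-4 aff I-1×I-2: Bb|BB
B/III-1 ? II-2×II-1: bb|Bb|BB
⇒ B over [I-1,I-2,II-1,II-2,II-3,II-4,III-1]: 29 consistent
W/I-1 aff ·: Ww
W/I-2 aff ·: Ww
W/II-1 aff I-1×I-2: Ww|WW
W/II-2 aff ·: Ww|WW
W/II-3 aff I-1×I-2: Ww|WW
W/II-4 un I-1×I-2: ww
W/III-1 ? II-2×II-1: ww|Ww|WW
⇒ W over [I-1,I-2,II-1,II-2,II-3,II-4,III-1]: 16 consistent

I-2 ∈ {AA Bb Ww, AA bb Ww, Aa Bb Ww, Aa bb Ww}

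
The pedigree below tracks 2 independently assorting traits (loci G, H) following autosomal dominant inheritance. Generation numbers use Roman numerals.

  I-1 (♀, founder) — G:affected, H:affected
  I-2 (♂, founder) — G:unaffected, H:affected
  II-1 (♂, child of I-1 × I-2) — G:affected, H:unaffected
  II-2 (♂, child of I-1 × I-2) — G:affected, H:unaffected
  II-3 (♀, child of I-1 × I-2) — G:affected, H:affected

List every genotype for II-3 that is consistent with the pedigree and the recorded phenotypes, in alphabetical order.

G/I-1 aff ·: Gg|GG
G/I-2 un ·: gg
G/II-1 aff I-1×I-2: Gg
G/II-2 aff I-1×I-2: Gg
G/II-3 aff I-1×I-2: Gg
⇒ G over [I-1,I-2,II-1,II-2,II-3]: 2 consistent
H/I-1 aff ·: Hh
H/I-2 aff ·: Hh
H/II-1 un I-1×I-2: hh
H/II-2 un I-1×I-2: hh
H/II-3 aff I-1×I-2: Hh|HH
⇒ H over [I-1,I-2,II-1,II-2,II-3]: 2 consistent

II-3 ∈ {Gg HH, Gg Hh}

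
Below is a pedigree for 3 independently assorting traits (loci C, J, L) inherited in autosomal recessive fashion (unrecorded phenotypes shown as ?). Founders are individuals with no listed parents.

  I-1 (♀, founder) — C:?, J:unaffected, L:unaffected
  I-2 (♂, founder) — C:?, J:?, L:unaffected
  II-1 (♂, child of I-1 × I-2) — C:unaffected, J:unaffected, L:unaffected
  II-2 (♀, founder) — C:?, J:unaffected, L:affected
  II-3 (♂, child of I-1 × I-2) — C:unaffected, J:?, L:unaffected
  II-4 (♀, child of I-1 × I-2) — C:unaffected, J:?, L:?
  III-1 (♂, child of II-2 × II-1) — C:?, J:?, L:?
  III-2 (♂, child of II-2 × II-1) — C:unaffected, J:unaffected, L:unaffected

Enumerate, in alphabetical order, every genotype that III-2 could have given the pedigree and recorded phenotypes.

III-2 ∈ {CC JJ Ll, CC Jj Ll, Cc JJ Ll, Cc Jj Ll}

C/I-1 ? ·: CC|Cc|cc
C/I-2 ? ·: CC|Cc|cc
C/II-1 un I-1×I-2: CC|Cc
C/II-2 ? ·: CC|Cc|cc
C/II-3 un I-1×I-2: CC|Cc
C/II-4 un I-1×I-2: CC|Cc
C/III-1 ? II-2×II-1: CC|Cc|cc
C/III-2 un II-2×II-1: CC|Cc
⇒ C over [I-1,I-2,II-1,II-2,II-3,II-4,III-1,III-2]: 270 consistent
J/I-1 un ·: JJ|Jj
J/I-2 ? ·: JJ|Jj|jj
J/II-1 un I-1×I-2: JJ|Jj
J/II-2 un ·: JJ|Jj
J/II-3 ? I-1×I-2: JJ|Jj|jj
J/II-4 ? I-1×I-2: JJ|Jj|jj
J/III-1 ? II-2×II-1: JJ|Jj|jj
J/III-2 un II-2×II-1: JJ|Jj
⇒ J over [I-1,I-2,II-1,II-2,II-3,II-4,III-1,III-2]: 310 consistent
L/I-1 un ·: LL|Ll
L/I-2 un ·: LL|Ll
L/II-1 un I-1×I-2: LL|Ll
L/II-2 aff ·: ll
L/II-3 un I-1×I-2: LL|Ll
L/II-4 ? I-1×I-2: LL|Ll|ll
L/III-1 ? II-2×II-1: Ll|ll
L/III-2 un II-2×II-1: Ll
⇒ L over [I-1,I-2,II-1,II-2,II-3,II-4,III-1,III-2]: 43 consistent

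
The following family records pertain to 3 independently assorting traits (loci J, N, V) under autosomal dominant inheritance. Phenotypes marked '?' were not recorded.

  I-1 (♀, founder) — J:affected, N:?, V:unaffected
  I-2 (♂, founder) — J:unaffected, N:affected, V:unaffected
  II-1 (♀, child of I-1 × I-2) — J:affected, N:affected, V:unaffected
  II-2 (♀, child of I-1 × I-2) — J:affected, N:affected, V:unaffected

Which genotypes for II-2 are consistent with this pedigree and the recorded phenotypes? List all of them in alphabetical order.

J/I-1 aff ·: Jj|JJ
J/I-2 un ·: jj
J/II-1 aff I-1×I-2: Jj
J/II-2 aff I-1×I-2: Jj
⇒ J over [I-1,I-2,II-1,II-2]: 2 consistent
N/I-1 ? ·: nn|Nn|NN
N/I-2 aff ·: Nn|NN
N/II-1 aff I-1×I-2: Nn|NN
N/II-2 aff I-1×I-2: Nn|NN
⇒ N over [I-1,I-2,II-1,II-2]: 15 consistent
V/I-1 un ·: vv
V/I-2 un ·: vv
V/II-1 un I-1×I-2: vv
V/II-2 un I-1×I-2: vv
⇒ V over [I-1,I-2,II-1,II-2]: 1 consistent

II-2 ∈ {Jj NN vv, Jj Nn vv}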